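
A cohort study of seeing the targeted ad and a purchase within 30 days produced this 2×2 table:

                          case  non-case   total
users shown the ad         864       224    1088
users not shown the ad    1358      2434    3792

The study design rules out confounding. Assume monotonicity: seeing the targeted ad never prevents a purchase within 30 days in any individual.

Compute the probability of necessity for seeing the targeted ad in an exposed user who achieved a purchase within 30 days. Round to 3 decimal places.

p₁ = P(outcome | exposed) = 864/1088 = 0.79412
p₀ = P(outcome | unexposed) = 1358/3792 = 0.35812
Under exogeneity and monotonicity, PN = (p₁ − p₀) / p₁.
PN = (0.79412 − 0.35812) / 0.79412 = 0.436 / 0.79412 ≈ 0.5490

PN ≈ 0.549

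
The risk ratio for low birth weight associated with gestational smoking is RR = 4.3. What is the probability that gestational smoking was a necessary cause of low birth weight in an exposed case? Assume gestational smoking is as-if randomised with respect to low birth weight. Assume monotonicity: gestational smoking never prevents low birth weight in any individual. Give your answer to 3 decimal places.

Under exogeneity and monotonicity, PN = (RR − 1) / RR = 1 − 1/RR.
PN = (4.3 − 1) / 4.3 = 3.3 / 4.3 ≈ 0.7674

PN ≈ 0.767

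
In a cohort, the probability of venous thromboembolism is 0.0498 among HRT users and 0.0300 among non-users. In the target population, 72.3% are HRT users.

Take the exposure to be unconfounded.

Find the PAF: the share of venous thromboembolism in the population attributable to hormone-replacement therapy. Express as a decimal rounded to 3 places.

Let p₁ = 0.0498, p₀ = 0.03.
Overall risk P(Y=1) = π·p₁ + (1−π)·p₀ = 0.723×0.0498 + 0.277×0.03 = 0.044315.
Under exogeneity, PAF = [P(Y=1) − p₀] / P(Y=1).
PAF = (0.044315 − 0.03) / 0.044315 ≈ 0.3230

PAF ≈ 0.323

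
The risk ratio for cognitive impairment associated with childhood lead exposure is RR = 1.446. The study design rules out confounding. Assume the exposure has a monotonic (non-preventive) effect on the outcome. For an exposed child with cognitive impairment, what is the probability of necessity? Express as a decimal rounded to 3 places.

PN ≈ 0.308

Under exogeneity and monotonicity, PN = (RR − 1) / RR = 1 − 1/RR.
PN = (1.446 − 1) / 1.446 = 0.446 / 1.446 ≈ 0.3084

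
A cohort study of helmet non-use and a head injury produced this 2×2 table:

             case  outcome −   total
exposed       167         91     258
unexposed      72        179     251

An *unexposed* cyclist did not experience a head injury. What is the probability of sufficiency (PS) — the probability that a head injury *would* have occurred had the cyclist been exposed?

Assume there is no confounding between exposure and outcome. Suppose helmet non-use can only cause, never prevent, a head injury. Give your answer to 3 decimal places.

p₁ = P(outcome | exposed) = 167/258 = 0.64729
p₀ = P(outcome | unexposed) = 72/251 = 0.28685
Under exogeneity and monotonicity, PS = (p₁ − p₀) / (1 − p₀).
PS = (0.64729 − 0.28685) / (1 − 0.28685) = 0.36043 / 0.71315 ≈ 0.5054

PS ≈ 0.505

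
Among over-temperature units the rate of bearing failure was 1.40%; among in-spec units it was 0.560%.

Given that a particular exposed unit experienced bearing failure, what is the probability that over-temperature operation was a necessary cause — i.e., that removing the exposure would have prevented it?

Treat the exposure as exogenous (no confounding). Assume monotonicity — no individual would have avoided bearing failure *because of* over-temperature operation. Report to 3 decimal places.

PN ≈ 0.600

p₁ = 0.014, p₀ = 0.0056.
Under exogeneity and monotonicity, PN = (p₁ − p₀) / p₁.
PN = (0.014 − 0.0056) / 0.014 = 0.0084 / 0.014 ≈ 0.6000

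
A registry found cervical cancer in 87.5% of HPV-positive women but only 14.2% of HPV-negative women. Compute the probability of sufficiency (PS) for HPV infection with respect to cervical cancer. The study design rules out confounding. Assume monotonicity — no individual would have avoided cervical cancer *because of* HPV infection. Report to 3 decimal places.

PS ≈ 0.854

p₁ = 0.875, p₀ = 0.142.
Under exogeneity and monotonicity, PS = (p₁ − p₀) / (1 − p₀).
PS = (0.875 − 0.142) / (1 − 0.142) = 0.733 / 0.858 ≈ 0.8543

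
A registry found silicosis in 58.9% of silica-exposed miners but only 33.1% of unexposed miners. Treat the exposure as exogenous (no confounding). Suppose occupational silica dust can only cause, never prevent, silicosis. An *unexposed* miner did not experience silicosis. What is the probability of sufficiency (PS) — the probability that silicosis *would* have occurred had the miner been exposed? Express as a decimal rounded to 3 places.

p₁ = 0.589, p₀ = 0.331.
Under exogeneity and monotonicity, PS = (p₁ − p₀) / (1 − p₀).
PS = (0.589 − 0.331) / (1 − 0.331) = 0.258 / 0.669 ≈ 0.3857

PS ≈ 0.386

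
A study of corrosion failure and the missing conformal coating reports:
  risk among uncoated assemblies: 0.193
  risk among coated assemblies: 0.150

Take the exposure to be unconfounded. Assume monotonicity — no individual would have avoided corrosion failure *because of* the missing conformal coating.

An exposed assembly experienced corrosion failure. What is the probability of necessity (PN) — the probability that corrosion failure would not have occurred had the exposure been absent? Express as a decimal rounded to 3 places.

Let p₁ = 0.193, p₀ = 0.15.
Under exogeneity and monotonicity, PN = (p₁ − p₀) / p₁.
PN = (0.193 − 0.15) / 0.193 = 0.043 / 0.193 ≈ 0.2228

PN ≈ 0.223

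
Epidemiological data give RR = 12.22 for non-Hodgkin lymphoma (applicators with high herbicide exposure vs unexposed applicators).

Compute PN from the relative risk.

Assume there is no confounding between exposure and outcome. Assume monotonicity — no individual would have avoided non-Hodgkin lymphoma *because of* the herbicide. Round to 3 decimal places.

Under exogeneity and monotonicity, PN = (RR − 1) / RR = 1 − 1/RR.
PN = (12.22 − 1) / 12.22 = 11.22 / 12.22 ≈ 0.9182

PN ≈ 0.918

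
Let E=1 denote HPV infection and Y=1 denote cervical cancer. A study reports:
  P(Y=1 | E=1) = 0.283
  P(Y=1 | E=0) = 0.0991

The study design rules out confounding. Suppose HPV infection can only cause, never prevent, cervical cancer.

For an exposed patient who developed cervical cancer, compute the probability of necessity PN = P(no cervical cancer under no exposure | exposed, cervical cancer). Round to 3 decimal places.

Let p₁ = 0.283, p₀ = 0.0991.
Under exogeneity and monotonicity, PN = (p₁ − p₀) / p₁.
PN = (0.283 − 0.0991) / 0.283 = 0.1839 / 0.283 ≈ 0.6498

PN ≈ 0.650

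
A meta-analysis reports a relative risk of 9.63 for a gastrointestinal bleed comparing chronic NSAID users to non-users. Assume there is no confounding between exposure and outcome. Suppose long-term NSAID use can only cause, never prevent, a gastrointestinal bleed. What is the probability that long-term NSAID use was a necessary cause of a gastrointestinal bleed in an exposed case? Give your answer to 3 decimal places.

PN ≈ 0.896

Under exogeneity and monotonicity, PN = (RR − 1) / RR = 1 − 1/RR.
PN = (9.63 − 1) / 9.63 = 8.63 / 9.63 ≈ 0.8962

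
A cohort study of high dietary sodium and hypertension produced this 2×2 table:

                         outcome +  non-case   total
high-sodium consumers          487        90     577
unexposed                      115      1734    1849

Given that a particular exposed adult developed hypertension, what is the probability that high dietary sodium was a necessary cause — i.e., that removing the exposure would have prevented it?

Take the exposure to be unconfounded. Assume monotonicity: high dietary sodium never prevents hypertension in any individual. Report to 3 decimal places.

PN ≈ 0.926

p₁ = P(outcome | exposed) = 487/577 = 0.84402
p₀ = P(outcome | unexposed) = 115/1849 = 0.062196
Under exogeneity and monotonicity, PN = (p₁ − p₀)/p₁.
PN = (0.84402 − 0.062196) / 0.84402 ≈ 0.9263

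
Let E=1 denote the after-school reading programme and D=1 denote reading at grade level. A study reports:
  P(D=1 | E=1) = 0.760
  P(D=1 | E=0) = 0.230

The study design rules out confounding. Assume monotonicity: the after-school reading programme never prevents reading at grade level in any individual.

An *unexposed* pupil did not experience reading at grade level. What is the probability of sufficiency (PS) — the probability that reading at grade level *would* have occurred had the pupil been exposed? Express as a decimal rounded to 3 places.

PS ≈ 0.688

Let p₁ = 0.76, p₀ = 0.23.
Under exogeneity and monotonicity, PS = (p₁ − p₀) / (1 − p₀).
PS = (0.76 − 0.23) / (1 − 0.23) = 0.53 / 0.77 ≈ 0.6883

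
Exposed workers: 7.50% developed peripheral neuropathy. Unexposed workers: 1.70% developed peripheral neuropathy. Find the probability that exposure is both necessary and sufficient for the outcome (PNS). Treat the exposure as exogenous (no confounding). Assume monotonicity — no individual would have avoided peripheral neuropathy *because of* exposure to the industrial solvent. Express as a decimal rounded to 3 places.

PNS ≈ 0.058

p₁ = 0.075, p₀ = 0.017.
Under exogeneity and monotonicity, PNS = p₁ − p₀.
PNS = 0.075 − 0.017 = 0.058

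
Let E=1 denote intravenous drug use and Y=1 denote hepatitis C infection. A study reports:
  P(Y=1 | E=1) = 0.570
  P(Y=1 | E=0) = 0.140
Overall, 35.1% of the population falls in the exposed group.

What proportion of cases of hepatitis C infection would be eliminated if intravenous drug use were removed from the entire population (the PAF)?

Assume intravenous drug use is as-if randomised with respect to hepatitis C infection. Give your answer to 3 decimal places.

PAF ≈ 0.519

Let p₁ = 0.57, p₀ = 0.14.
Overall risk P(Y=1) = π·p₁ + (1−π)·p₀ = 0.351×0.57 + 0.649×0.14 = 0.29093.
Under exogeneity, PAF = [P(Y=1) − p₀] / P(Y=1).
PAF = (0.29093 − 0.14) / 0.29093 ≈ 0.5188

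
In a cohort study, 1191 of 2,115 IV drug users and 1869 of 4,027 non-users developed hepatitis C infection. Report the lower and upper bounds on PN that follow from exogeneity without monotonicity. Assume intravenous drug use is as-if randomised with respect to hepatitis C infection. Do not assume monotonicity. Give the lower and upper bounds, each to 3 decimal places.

p₁ = P(outcome | exposed) = 1191/2115 = 0.56312
p₀ = P(outcome | unexposed) = 1869/4027 = 0.46412
Under exogeneity alone the bounds on PN are max{0,(p₁−p₀)/p₁} ≤ PN ≤ min{1,(1−p₀)/p₁}.
  lower = (p₁ − p₀)/p₁ = 0.099003 / 0.56312 ≈ 0.1758
  upper = min{1, (1 − p₀)/p₁} = 0.53588 / 0.56312 ≈ 0.9516

0.176 ≤ PN ≤ 0.952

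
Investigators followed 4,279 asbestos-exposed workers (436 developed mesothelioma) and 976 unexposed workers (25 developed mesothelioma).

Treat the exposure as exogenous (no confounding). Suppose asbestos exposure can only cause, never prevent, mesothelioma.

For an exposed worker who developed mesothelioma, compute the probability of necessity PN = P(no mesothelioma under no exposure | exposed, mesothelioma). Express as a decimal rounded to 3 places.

PN ≈ 0.749

p₁ = P(outcome | exposed) = 436/4279 = 0.10189
p₀ = P(outcome | unexposed) = 25/976 = 0.025615
Under exogeneity and monotonicity, PN = (p₁ − p₀) / p₁.
PN = (0.10189 − 0.025615) / 0.10189 = 0.076278 / 0.10189 ≈ 0.7486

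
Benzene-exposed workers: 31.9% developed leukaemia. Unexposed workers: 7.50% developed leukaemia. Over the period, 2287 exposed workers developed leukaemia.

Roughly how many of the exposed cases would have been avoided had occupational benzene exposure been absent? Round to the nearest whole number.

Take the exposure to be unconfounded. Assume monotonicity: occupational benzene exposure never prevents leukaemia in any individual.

about 1749 cases

p₁ = 0.319, p₀ = 0.075.
PN = (p₁ − p₀)/p₁ = (0.319 − 0.075) / 0.319 ≈ 0.76489.
Attributable cases ≈ PN × (exposed cases) = 0.76489 × 2287 ≈ 1749.30.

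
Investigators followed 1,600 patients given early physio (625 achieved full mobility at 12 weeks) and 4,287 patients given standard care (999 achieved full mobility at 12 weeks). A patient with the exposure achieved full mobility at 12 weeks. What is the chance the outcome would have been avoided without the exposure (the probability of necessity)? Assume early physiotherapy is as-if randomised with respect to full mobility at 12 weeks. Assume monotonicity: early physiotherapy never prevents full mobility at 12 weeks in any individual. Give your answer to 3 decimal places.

p₁ = P(outcome | exposed) = 625/1600 = 0.39062
p₀ = P(outcome | unexposed) = 999/4287 = 0.23303
Under exogeneity and monotonicity, PN = (p₁ − p₀) / p₁.
PN = (0.39062 − 0.23303) / 0.39062 = 0.15759 / 0.39062 ≈ 0.4034

PN ≈ 0.403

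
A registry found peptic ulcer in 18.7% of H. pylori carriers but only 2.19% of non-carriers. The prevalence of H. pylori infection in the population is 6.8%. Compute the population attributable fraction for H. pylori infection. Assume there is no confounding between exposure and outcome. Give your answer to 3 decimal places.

p₁ = 0.187, p₀ = 0.0219.
Overall risk P(Y=1) = π·p₁ + (1−π)·p₀ = 0.068×0.187 + 0.932×0.0219 = 0.033127.
Under exogeneity, PAF = [P(Y=1) − p₀] / P(Y=1).
PAF = (0.033127 − 0.0219) / 0.033127 ≈ 0.3389

PAF ≈ 0.339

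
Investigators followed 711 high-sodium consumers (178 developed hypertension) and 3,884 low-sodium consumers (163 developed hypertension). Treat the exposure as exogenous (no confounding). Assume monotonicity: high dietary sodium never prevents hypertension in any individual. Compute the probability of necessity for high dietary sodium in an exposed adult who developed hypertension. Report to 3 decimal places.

PN ≈ 0.832

p₁ = P(outcome | exposed) = 178/711 = 0.25035
p₀ = P(outcome | unexposed) = 163/3884 = 0.041967
Under exogeneity and monotonicity, PN = (p₁ − p₀) / p₁.
PN = (0.25035 − 0.041967) / 0.25035 = 0.20838 / 0.25035 ≈ 0.8324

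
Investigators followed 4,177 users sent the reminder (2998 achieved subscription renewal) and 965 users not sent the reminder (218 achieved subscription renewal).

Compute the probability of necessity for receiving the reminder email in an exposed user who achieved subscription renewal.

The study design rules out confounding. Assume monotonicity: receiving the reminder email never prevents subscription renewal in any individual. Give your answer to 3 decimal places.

p₁ = P(outcome | exposed) = 2998/4177 = 0.71774
p₀ = P(outcome | unexposed) = 218/965 = 0.22591
Under exogeneity and monotonicity, PN = (p₁ − p₀) / p₁.
PN = (0.71774 − 0.22591) / 0.71774 = 0.49183 / 0.71774 ≈ 0.6853

PN ≈ 0.685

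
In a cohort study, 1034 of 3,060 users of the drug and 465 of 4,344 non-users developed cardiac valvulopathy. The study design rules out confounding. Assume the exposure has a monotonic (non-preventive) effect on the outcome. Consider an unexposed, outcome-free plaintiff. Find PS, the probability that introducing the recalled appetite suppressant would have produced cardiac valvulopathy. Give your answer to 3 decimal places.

p₁ = P(outcome | exposed) = 1034/3060 = 0.33791
p₀ = P(outcome | unexposed) = 465/4344 = 0.10704
Under exogeneity and monotonicity, PS = (p₁ − p₀) / (1 − p₀).
PS = (0.33791 − 0.10704) / (1 − 0.10704) = 0.23086 / 0.89296 ≈ 0.2585

PS ≈ 0.259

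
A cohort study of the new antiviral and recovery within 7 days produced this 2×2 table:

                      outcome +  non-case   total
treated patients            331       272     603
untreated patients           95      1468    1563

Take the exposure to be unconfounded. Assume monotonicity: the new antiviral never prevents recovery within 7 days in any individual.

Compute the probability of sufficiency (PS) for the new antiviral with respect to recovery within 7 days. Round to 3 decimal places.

p₁ = P(outcome | exposed) = 331/603 = 0.54892
p₀ = P(outcome | unexposed) = 95/1563 = 0.060781
Under exogeneity and monotonicity, PS = (p₁ − p₀) / (1 − p₀).
PS = (0.54892 − 0.060781) / (1 − 0.060781) = 0.48814 / 0.93922 ≈ 0.5197

PS ≈ 0.520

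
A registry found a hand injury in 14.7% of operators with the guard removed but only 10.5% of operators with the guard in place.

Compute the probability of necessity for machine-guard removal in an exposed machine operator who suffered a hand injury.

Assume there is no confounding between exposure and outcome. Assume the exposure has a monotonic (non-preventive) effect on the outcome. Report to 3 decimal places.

PN ≈ 0.286

p₁ = 0.147, p₀ = 0.105.
Under exogeneity and monotonicity, PN = (p₁ − p₀) / p₁.
PN = (0.147 − 0.105) / 0.147 = 0.042 / 0.147 ≈ 0.2857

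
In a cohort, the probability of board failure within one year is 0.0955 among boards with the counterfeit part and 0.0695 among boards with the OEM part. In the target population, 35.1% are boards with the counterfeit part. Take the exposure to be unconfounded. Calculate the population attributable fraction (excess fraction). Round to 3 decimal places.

PAF ≈ 0.116

Let p₁ = 0.0955, p₀ = 0.0695.
Overall risk P(Y=1) = π·p₁ + (1−π)·p₀ = 0.351×0.0955 + 0.649×0.0695 = 0.078626.
Under exogeneity, PAF = [P(Y=1) − p₀] / P(Y=1).
PAF = (0.078626 − 0.0695) / 0.078626 ≈ 0.1161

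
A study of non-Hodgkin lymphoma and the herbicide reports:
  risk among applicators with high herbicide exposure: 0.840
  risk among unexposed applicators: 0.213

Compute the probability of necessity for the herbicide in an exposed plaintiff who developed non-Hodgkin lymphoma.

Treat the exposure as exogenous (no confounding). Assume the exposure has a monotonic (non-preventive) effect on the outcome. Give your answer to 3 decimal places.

PN ≈ 0.746

Let p₁ = 0.84, p₀ = 0.213.
Under exogeneity and monotonicity, PN = (p₁ − p₀) / p₁.
PN = (0.84 − 0.213) / 0.84 = 0.627 / 0.84 ≈ 0.7464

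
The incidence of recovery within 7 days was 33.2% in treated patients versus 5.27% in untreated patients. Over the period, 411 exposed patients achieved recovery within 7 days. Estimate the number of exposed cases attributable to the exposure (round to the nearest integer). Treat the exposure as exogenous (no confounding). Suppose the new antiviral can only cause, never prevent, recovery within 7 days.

p₁ = 0.332, p₀ = 0.0527.
PN = (p₁ − p₀)/p₁ = (0.332 − 0.0527) / 0.332 ≈ 0.84127.
Attributable cases ≈ PN × (exposed cases) = 0.84127 × 411 ≈ 345.76.

about 346 cases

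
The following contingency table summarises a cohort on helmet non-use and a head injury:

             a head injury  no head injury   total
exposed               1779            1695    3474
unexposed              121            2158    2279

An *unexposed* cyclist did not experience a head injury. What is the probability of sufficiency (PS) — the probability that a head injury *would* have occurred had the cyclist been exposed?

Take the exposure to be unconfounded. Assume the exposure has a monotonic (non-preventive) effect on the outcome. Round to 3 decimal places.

p₁ = P(outcome | exposed) = 1779/3474 = 0.51209
p₀ = P(outcome | unexposed) = 121/2279 = 0.053093
Under exogeneity and monotonicity, PS = (p₁ − p₀)/(1 − p₀).
PS = (0.51209 − 0.053093) / 0.94691 ≈ 0.4847

PS ≈ 0.485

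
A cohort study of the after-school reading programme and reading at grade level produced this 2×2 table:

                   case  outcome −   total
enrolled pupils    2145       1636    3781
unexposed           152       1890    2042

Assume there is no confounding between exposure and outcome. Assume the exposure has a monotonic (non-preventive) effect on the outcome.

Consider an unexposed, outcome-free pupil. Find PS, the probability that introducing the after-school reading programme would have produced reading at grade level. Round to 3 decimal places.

PS ≈ 0.533

p₁ = P(outcome | exposed) = 2145/3781 = 0.56731
p₀ = P(outcome | unexposed) = 152/2042 = 0.074437
Under exogeneity and monotonicity, PS = (p₁ − p₀)/(1 − p₀).
PS = (0.56731 − 0.074437) / 0.92556 ≈ 0.5325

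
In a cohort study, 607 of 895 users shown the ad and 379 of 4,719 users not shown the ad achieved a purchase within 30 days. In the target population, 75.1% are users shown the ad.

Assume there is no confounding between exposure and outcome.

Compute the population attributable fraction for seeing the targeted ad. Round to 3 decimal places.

p₁ = P(outcome | exposed) = 607/895 = 0.67821
p₀ = P(outcome | unexposed) = 379/4719 = 0.080314
Overall risk P(Y=1) = π·p₁ + (1−π)·p₀ = 0.751×0.67821 + 0.249×0.080314 = 0.52934.
Under exogeneity, PAF = [P(Y=1) − p₀] / P(Y=1).
PAF = (0.52934 − 0.080314) / 0.52934 ≈ 0.8483

PAF ≈ 0.848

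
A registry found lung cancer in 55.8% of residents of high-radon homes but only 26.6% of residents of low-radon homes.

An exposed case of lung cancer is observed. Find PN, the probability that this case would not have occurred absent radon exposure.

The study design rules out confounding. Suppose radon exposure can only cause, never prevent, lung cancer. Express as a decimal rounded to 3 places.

PN ≈ 0.523

p₁ = 0.558, p₀ = 0.266.
Under exogeneity and monotonicity, PN = (p₁ − p₀) / p₁.
PN = (0.558 − 0.266) / 0.558 = 0.292 / 0.558 ≈ 0.5233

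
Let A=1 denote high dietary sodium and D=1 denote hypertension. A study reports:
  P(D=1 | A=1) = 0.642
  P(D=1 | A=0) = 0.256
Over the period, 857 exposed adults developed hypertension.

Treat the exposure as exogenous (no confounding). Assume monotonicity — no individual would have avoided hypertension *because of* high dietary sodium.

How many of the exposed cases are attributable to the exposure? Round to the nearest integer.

Let p₁ = 0.642, p₀ = 0.256.
PN = (p₁ − p₀)/p₁ = (0.642 − 0.256) / 0.642 ≈ 0.60125.
Attributable cases ≈ PN × (exposed cases) = 0.60125 × 857 ≈ 515.27.

about 515 cases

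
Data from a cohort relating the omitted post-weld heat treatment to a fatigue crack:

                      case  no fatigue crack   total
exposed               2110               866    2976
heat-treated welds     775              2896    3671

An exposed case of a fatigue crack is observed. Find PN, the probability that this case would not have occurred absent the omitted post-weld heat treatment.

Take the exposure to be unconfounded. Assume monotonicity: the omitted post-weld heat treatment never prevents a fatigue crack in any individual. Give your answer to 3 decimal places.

PN ≈ 0.702

p₁ = P(outcome | exposed) = 2110/2976 = 0.70901
p₀ = P(outcome | unexposed) = 775/3671 = 0.21111
Under exogeneity and monotonicity, PN = (p₁ − p₀) / p₁.
PN = (0.70901 − 0.21111) / 0.70901 = 0.49789 / 0.70901 ≈ 0.7022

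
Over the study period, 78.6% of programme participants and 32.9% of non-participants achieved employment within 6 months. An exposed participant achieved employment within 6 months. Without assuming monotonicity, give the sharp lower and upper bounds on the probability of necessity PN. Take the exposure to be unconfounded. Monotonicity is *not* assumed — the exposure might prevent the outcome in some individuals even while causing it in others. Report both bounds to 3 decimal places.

p₁ = 0.786, p₀ = 0.329.
Under exogeneity alone the bounds on PN are max{0,(p₁−p₀)/p₁} ≤ PN ≤ min{1,(1−p₀)/p₁}.
  lower = (p₁ − p₀)/p₁ = 0.457 / 0.786 ≈ 0.5814
  upper = min{1, (1 − p₀)/p₁} = 0.671 / 0.786 ≈ 0.8537

0.581 ≤ PN ≤ 0.854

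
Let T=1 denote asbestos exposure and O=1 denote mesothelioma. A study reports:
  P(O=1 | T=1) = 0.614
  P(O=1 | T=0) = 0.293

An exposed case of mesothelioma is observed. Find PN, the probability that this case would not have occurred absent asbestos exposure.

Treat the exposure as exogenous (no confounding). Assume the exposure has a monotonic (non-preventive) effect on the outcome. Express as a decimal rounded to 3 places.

PN ≈ 0.523

Let p₁ = 0.614, p₀ = 0.293.
Under exogeneity and monotonicity, PN = (p₁ − p₀) / p₁.
PN = (0.614 − 0.293) / 0.614 = 0.321 / 0.614 ≈ 0.5228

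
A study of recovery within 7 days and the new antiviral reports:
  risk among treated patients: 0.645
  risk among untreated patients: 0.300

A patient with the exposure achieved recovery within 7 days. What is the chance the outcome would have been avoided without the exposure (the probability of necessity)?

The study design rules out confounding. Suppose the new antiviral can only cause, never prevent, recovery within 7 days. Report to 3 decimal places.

PN ≈ 0.535

Let p₁ = 0.645, p₀ = 0.3.
Under exogeneity and monotonicity, PN = (p₁ − p₀) / p₁.
PN = (0.645 − 0.3) / 0.645 = 0.345 / 0.645 ≈ 0.5349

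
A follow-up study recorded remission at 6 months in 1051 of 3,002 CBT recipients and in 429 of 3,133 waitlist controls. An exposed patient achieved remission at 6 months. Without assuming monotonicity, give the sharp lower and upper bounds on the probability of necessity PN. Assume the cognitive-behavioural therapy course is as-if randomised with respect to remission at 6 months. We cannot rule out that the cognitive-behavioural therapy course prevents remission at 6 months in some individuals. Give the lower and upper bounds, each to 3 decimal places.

0.609 ≤ PN ≤ 1.000

p₁ = P(outcome | exposed) = 1051/3002 = 0.3501
p₀ = P(outcome | unexposed) = 429/3133 = 0.13693
Under exogeneity alone the bounds on PN are max{0,(p₁−p₀)/p₁} ≤ PN ≤ min{1,(1−p₀)/p₁}.
  lower = (p₁ − p₀)/p₁ = 0.21317 / 0.3501 ≈ 0.6089
  upper = min{1, (1 − p₀)/p₁} = 0.86307 / 0.3501 ≈ 2.4652 → capped at 1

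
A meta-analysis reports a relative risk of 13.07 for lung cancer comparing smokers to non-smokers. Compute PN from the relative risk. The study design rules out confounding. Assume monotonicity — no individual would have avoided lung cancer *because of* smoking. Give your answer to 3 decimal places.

PN ≈ 0.923

Under exogeneity and monotonicity, PN = (RR − 1) / RR = 1 − 1/RR.
PN = (13.07 − 1) / 13.07 = 12.07 / 13.07 ≈ 0.9235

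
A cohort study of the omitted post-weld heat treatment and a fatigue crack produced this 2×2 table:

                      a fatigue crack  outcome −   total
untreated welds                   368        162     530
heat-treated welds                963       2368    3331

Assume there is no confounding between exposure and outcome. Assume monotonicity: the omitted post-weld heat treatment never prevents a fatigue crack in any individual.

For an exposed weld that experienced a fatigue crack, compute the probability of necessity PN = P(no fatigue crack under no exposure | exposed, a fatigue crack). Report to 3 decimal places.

p₁ = P(outcome | exposed) = 368/530 = 0.69434
p₀ = P(outcome | unexposed) = 963/3331 = 0.2891
Under exogeneity and monotonicity, PN = (p₁ − p₀)/p₁.
PN = (0.69434 − 0.2891) / 0.69434 ≈ 0.5836

PN ≈ 0.584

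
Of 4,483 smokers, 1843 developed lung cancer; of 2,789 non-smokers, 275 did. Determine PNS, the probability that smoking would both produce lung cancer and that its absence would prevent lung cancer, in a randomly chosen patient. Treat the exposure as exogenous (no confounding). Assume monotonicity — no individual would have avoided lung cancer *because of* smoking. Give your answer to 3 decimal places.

PNS ≈ 0.313

p₁ = P(outcome | exposed) = 1843/4483 = 0.41111
p₀ = P(outcome | unexposed) = 275/2789 = 0.098602
Under exogeneity and monotonicity, PNS = p₁ − p₀.
PNS = 0.41111 − 0.098602 = 0.31251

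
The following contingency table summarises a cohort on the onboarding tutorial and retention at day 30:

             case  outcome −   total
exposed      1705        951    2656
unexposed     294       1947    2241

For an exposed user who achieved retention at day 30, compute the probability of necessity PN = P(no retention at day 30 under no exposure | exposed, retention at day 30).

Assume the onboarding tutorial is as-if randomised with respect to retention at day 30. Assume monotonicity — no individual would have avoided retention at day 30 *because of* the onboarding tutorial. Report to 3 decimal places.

p₁ = P(outcome | exposed) = 1705/2656 = 0.64194
p₀ = P(outcome | unexposed) = 294/2241 = 0.13119
Under exogeneity and monotonicity, PN = (p₁ − p₀) / p₁.
PN = (0.64194 − 0.13119) / 0.64194 = 0.51075 / 0.64194 ≈ 0.7956

PN ≈ 0.796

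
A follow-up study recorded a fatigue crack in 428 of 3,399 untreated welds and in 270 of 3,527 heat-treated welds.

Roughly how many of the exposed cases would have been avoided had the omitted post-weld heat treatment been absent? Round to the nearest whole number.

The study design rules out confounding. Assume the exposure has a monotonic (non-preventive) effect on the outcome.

p₁ = P(outcome | exposed) = 428/3399 = 0.12592
p₀ = P(outcome | unexposed) = 270/3527 = 0.076552
PN = (p₁ − p₀)/p₁ = (0.12592 − 0.076552) / 0.12592 ≈ 0.39205.
Attributable cases ≈ PN × (exposed cases) = 0.39205 × 428 ≈ 167.80.

about 168 cases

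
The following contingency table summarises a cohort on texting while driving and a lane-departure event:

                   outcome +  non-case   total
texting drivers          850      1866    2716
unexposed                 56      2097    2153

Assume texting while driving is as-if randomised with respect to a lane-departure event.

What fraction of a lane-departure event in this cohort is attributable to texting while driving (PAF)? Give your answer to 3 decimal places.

PAF ≈ 0.860

p₁ = P(outcome | exposed) = 850/2716 = 0.31296
p₀ = P(outcome | unexposed) = 56/2153 = 0.02601
Exposure prevalence π = 2716/4869 = 0.55781; overall risk P(Y=1) = 0.18608.
Under exogeneity, PAF = [P(Y=1) − p₀]/P(Y=1).
PAF = (0.18608 − 0.02601) / 0.18608 ≈ 0.8602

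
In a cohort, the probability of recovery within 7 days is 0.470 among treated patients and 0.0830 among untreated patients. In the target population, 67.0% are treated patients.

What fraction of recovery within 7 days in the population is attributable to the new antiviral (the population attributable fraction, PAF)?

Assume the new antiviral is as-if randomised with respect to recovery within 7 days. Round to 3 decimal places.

Let p₁ = 0.47, p₀ = 0.083.
Overall risk P(Y=1) = π·p₁ + (1−π)·p₀ = 0.67×0.47 + 0.33×0.083 = 0.34229.
Under exogeneity, PAF = [P(Y=1) − p₀] / P(Y=1).
PAF = (0.34229 − 0.083) / 0.34229 ≈ 0.7575

PAF ≈ 0.758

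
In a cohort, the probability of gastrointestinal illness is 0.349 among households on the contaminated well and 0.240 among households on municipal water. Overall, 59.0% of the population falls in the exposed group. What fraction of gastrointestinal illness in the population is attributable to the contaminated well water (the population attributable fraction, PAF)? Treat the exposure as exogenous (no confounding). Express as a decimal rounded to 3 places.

PAF ≈ 0.211

Let p₁ = 0.349, p₀ = 0.24.
Overall risk P(Y=1) = π·p₁ + (1−π)·p₀ = 0.59×0.349 + 0.41×0.24 = 0.30431.
Under exogeneity, PAF = [P(Y=1) − p₀] / P(Y=1).
PAF = (0.30431 − 0.24) / 0.30431 ≈ 0.2113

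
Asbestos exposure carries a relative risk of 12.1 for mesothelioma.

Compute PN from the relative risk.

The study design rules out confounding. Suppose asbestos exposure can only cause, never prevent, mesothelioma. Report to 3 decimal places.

Under exogeneity and monotonicity, PN = (RR − 1) / RR = 1 − 1/RR.
PN = (12.1 − 1) / 12.1 = 11.1 / 12.1 ≈ 0.9174

PN ≈ 0.917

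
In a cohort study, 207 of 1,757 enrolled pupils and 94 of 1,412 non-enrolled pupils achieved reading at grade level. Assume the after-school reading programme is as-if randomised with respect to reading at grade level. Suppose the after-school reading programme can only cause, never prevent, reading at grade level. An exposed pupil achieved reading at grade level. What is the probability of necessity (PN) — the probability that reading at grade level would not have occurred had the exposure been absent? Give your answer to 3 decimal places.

PN ≈ 0.435

p₁ = P(outcome | exposed) = 207/1757 = 0.11781
p₀ = P(outcome | unexposed) = 94/1412 = 0.066572
Under exogeneity and monotonicity, PN = (p₁ − p₀) / p₁.
PN = (0.11781 − 0.066572) / 0.11781 = 0.051242 / 0.11781 ≈ 0.4349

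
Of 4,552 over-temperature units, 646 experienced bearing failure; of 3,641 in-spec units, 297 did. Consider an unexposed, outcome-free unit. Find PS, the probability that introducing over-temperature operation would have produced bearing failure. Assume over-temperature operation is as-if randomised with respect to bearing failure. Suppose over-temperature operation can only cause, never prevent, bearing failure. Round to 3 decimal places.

p₁ = P(outcome | exposed) = 646/4552 = 0.14192
p₀ = P(outcome | unexposed) = 297/3641 = 0.081571
Under exogeneity and monotonicity, PS = (p₁ − p₀) / (1 − p₀).
PS = (0.14192 − 0.081571) / (1 − 0.081571) = 0.060345 / 0.91843 ≈ 0.0657

PS ≈ 0.066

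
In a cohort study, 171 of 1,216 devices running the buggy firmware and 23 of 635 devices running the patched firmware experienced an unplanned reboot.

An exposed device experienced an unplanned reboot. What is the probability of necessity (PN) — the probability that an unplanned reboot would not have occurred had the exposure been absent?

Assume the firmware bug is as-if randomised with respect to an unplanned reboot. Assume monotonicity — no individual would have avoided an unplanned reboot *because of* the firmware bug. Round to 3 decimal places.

p₁ = P(outcome | exposed) = 171/1216 = 0.14062
p₀ = P(outcome | unexposed) = 23/635 = 0.03622
Under exogeneity and monotonicity, PN = (p₁ − p₀) / p₁.
PN = (0.14062 − 0.03622) / 0.14062 = 0.1044 / 0.14062 ≈ 0.7424

PN ≈ 0.742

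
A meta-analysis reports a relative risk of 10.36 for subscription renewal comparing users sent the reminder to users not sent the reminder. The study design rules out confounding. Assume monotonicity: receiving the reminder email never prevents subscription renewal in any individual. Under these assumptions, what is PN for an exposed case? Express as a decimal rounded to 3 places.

PN ≈ 0.903

Under exogeneity and monotonicity, PN = (RR − 1) / RR = 1 − 1/RR.
PN = (10.36 − 1) / 10.36 = 9.36 / 10.36 ≈ 0.9035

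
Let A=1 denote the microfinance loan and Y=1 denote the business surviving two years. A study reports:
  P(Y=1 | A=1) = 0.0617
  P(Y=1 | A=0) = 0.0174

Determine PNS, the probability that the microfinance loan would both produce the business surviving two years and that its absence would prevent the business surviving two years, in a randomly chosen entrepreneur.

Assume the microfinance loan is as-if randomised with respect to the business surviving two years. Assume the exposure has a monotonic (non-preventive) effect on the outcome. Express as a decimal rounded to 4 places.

PNS ≈ 0.0443

Let p₁ = 0.0617, p₀ = 0.0174.
Under exogeneity and monotonicity, PNS = p₁ − p₀.
PNS = 0.0617 − 0.0174 = 0.0443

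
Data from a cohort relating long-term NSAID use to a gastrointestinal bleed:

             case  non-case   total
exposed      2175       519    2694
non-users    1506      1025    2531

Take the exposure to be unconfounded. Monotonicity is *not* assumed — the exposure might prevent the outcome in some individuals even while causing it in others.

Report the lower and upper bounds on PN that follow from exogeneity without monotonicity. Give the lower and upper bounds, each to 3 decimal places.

0.263 ≤ PN ≤ 0.502

p₁ = P(outcome | exposed) = 2175/2694 = 0.80735
p₀ = P(outcome | unexposed) = 1506/2531 = 0.59502
Under exogeneity alone the bounds on PN are max{0,(p₁−p₀)/p₁} ≤ PN ≤ min{1,(1−p₀)/p₁}.
  lower = (p₁ − p₀)/p₁ = 0.21233 / 0.80735 ≈ 0.2630
  upper = min{1, (1 − p₀)/p₁} = 0.40498 / 0.80735 ≈ 0.5016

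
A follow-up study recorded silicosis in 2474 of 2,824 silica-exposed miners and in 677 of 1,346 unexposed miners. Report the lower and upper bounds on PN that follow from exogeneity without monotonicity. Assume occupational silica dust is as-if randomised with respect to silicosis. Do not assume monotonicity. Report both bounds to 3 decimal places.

p₁ = P(outcome | exposed) = 2474/2824 = 0.87606
p₀ = P(outcome | unexposed) = 677/1346 = 0.50297
Under exogeneity alone the bounds on PN are max{0,(p₁−p₀)/p₁} ≤ PN ≤ min{1,(1−p₀)/p₁}.
  lower = (p₁ − p₀)/p₁ = 0.37309 / 0.87606 ≈ 0.4259
  upper = min{1, (1 − p₀)/p₁} = 0.49703 / 0.87606 ≈ 0.5673

0.426 ≤ PN ≤ 0.567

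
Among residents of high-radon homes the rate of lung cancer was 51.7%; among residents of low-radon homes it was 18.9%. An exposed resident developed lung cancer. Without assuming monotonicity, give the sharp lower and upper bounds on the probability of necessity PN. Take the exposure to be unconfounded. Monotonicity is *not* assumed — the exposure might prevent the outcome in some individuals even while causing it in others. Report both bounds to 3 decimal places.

p₁ = 0.517, p₀ = 0.189.
Under exogeneity alone the bounds on PN are max{0,(p₁−p₀)/p₁} ≤ PN ≤ min{1,(1−p₀)/p₁}.
  lower = (p₁ − p₀)/p₁ = 0.328 / 0.517 ≈ 0.6344
  upper = min{1, (1 − p₀)/p₁} = 0.811 / 0.517 ≈ 1.5687 → capped at 1

0.634 ≤ PN ≤ 1.000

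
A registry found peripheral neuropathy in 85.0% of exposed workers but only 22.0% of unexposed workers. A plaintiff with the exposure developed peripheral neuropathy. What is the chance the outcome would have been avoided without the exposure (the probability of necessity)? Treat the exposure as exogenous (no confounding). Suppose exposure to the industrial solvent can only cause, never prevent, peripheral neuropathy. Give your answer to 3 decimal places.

PN ≈ 0.741

p₁ = 0.85, p₀ = 0.22.
Under exogeneity and monotonicity, PN = (p₁ − p₀) / p₁.
PN = (0.85 − 0.22) / 0.85 = 0.63 / 0.85 ≈ 0.7412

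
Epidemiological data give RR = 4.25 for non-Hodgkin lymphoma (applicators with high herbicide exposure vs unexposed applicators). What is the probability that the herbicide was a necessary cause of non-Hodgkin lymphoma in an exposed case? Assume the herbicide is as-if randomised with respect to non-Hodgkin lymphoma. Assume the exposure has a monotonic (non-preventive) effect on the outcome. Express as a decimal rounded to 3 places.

Under exogeneity and monotonicity, PN = (RR − 1) / RR = 1 − 1/RR.
PN = (4.25 − 1) / 4.25 = 3.25 / 4.25 ≈ 0.7647

PN ≈ 0.765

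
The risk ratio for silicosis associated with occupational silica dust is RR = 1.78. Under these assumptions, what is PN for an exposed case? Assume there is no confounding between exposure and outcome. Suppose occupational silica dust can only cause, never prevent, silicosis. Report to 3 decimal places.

Under exogeneity and monotonicity, PN = (RR − 1) / RR = 1 − 1/RR.
PN = (1.78 − 1) / 1.78 = 0.78 / 1.78 ≈ 0.4382

PN ≈ 0.438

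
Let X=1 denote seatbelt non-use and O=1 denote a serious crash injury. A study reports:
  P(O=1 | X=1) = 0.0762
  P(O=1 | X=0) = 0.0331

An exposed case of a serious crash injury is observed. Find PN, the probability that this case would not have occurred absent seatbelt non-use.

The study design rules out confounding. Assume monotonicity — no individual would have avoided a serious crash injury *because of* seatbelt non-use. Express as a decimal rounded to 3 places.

PN ≈ 0.566

Let p₁ = 0.0762, p₀ = 0.0331.
Under exogeneity and monotonicity, PN = (p₁ − p₀) / p₁.
PN = (0.0762 − 0.0331) / 0.0762 = 0.0431 / 0.0762 ≈ 0.5656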